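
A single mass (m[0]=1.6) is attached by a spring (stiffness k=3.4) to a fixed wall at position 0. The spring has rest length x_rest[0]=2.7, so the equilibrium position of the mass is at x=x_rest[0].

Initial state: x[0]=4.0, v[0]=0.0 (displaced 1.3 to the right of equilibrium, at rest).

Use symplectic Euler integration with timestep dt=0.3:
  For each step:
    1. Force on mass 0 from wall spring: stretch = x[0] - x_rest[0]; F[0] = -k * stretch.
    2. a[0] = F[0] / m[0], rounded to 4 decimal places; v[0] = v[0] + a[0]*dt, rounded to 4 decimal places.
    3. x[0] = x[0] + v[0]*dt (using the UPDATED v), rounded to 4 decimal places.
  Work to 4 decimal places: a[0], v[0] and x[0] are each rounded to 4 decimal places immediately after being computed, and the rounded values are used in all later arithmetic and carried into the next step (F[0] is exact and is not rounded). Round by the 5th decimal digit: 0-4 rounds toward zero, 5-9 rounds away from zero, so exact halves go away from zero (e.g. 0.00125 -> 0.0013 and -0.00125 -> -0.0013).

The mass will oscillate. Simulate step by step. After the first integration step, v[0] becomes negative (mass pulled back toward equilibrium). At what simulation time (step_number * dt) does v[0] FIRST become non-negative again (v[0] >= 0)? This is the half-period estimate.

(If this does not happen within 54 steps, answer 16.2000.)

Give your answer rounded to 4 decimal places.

Answer: 2.4000

Derivation:
Step 0: x=[4.0000] v=[0.0000]
Step 1: x=[3.7514] v=[-0.8288]
Step 2: x=[3.3017] v=[-1.4991]
Step 3: x=[2.7369] v=[-1.8827]
Step 4: x=[2.1650] v=[-1.9062]
Step 5: x=[1.6955] v=[-1.5651]
Step 6: x=[1.4181] v=[-0.9247]
Step 7: x=[1.3859] v=[-0.1075]
Step 8: x=[1.6050] v=[0.7303]
First v>=0 after going negative at step 8, time=2.4000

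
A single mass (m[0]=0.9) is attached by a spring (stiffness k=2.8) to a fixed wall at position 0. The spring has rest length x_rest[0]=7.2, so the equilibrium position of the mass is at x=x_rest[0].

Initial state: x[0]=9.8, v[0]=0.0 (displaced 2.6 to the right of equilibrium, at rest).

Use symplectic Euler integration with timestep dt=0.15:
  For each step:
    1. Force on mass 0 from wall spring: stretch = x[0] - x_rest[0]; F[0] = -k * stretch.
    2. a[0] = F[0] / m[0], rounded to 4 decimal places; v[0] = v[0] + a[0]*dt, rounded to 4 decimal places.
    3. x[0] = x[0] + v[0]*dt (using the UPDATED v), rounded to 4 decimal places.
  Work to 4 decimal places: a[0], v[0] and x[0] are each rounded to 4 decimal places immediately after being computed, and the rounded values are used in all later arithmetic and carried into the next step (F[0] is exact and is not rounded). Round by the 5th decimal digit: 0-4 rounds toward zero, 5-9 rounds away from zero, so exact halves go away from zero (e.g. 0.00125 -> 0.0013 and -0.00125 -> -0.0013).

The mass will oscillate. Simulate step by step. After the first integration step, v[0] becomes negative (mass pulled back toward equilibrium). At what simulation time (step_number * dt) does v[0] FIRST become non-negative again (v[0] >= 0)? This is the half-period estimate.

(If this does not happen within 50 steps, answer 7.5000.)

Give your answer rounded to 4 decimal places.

Step 0: x=[9.8000] v=[0.0000]
Step 1: x=[9.6180] v=[-1.2133]
Step 2: x=[9.2667] v=[-2.3417]
Step 3: x=[8.7708] v=[-3.3062]
Step 4: x=[8.1649] v=[-4.0392]
Step 5: x=[7.4915] v=[-4.4895]
Step 6: x=[6.7977] v=[-4.6255]
Step 7: x=[6.1320] v=[-4.4378]
Step 8: x=[5.5411] v=[-3.9394]
Step 9: x=[5.0663] v=[-3.1653]
Step 10: x=[4.7409] v=[-2.1696]
Step 11: x=[4.5876] v=[-1.0220]
Step 12: x=[4.6172] v=[0.1971]
First v>=0 after going negative at step 12, time=1.8000

Answer: 1.8000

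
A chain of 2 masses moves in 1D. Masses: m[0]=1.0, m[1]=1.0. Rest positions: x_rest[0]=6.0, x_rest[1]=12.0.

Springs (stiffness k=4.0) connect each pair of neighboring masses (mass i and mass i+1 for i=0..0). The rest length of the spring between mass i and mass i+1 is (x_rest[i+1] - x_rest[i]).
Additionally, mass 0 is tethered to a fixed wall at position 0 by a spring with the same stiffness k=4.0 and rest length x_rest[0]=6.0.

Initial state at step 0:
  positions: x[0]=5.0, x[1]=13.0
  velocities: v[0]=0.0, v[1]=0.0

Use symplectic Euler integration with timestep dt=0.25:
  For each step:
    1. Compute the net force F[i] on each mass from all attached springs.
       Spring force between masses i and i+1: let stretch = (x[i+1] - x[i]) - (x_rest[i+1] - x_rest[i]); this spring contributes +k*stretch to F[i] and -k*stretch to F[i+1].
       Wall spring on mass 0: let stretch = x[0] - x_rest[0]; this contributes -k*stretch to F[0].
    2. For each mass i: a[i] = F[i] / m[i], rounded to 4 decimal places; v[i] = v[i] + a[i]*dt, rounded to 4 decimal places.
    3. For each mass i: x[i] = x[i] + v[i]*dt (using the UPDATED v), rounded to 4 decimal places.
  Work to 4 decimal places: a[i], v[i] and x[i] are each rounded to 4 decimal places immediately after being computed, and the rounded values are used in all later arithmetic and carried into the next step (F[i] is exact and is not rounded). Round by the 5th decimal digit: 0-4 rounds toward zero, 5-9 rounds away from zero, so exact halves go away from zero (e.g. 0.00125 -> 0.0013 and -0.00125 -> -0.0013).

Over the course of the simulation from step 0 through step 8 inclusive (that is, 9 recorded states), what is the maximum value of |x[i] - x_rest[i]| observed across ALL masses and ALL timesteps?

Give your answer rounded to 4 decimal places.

Step 0: x=[5.0000 13.0000] v=[0.0000 0.0000]
Step 1: x=[5.7500 12.5000] v=[3.0000 -2.0000]
Step 2: x=[6.7500 11.8125] v=[4.0000 -2.7500]
Step 3: x=[7.3281 11.3594] v=[2.3125 -1.8125]
Step 4: x=[7.0820 11.3985] v=[-0.9843 0.1562]
Step 5: x=[6.1446 11.8584] v=[-3.7498 1.8397]
Step 6: x=[5.0995 12.3899] v=[-4.1806 2.1259]
Step 7: x=[4.6021 12.5988] v=[-1.9897 0.8355]
Step 8: x=[4.9533 12.3085] v=[1.4049 -1.1612]
Max displacement = 1.3979

Answer: 1.3979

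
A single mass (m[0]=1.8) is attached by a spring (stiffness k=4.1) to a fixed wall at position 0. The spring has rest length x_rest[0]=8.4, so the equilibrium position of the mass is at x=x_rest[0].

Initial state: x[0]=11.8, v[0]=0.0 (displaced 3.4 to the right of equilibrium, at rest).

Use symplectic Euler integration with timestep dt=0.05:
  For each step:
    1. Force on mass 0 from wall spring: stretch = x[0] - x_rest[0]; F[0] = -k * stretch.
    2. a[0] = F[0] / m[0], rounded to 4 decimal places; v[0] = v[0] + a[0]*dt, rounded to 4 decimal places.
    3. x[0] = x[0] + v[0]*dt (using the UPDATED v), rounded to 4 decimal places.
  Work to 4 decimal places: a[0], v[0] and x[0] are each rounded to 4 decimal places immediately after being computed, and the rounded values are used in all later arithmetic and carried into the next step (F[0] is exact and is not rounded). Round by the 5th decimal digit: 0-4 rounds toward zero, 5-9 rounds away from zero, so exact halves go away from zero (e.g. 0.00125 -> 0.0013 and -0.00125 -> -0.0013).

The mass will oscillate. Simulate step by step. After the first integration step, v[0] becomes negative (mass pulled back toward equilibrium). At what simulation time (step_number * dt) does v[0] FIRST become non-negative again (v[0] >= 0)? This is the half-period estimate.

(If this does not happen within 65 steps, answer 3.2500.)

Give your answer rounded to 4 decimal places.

Answer: 2.1000

Derivation:
Step 0: x=[11.8000] v=[0.0000]
Step 1: x=[11.7806] v=[-0.3872]
Step 2: x=[11.7420] v=[-0.7722]
Step 3: x=[11.6844] v=[-1.1528]
Step 4: x=[11.6081] v=[-1.5269]
Step 5: x=[11.5135] v=[-1.8923]
Step 6: x=[11.4012] v=[-2.2469]
Step 7: x=[11.2718] v=[-2.5887]
Step 8: x=[11.1260] v=[-2.9158]
Step 9: x=[10.9647] v=[-3.2263]
Step 10: x=[10.7888] v=[-3.5184]
Step 11: x=[10.5993] v=[-3.7905]
Step 12: x=[10.3973] v=[-4.0410]
Step 13: x=[10.1839] v=[-4.2685]
Step 14: x=[9.9603] v=[-4.4717]
Step 15: x=[9.7278] v=[-4.6494]
Step 16: x=[9.4878] v=[-4.8006]
Step 17: x=[9.2416] v=[-4.9245]
Step 18: x=[8.9906] v=[-5.0204]
Step 19: x=[8.7362] v=[-5.0877]
Step 20: x=[8.4799] v=[-5.1260]
Step 21: x=[8.2231] v=[-5.1351]
Step 22: x=[7.9674] v=[-5.1150]
Step 23: x=[7.7141] v=[-5.0657]
Step 24: x=[7.4647] v=[-4.9876]
Step 25: x=[7.2206] v=[-4.8811]
Step 26: x=[6.9833] v=[-4.7468]
Step 27: x=[6.7540] v=[-4.5855]
Step 28: x=[6.5341] v=[-4.3980]
Step 29: x=[6.3248] v=[-4.1855]
Step 30: x=[6.1273] v=[-3.9492]
Step 31: x=[5.9428] v=[-3.6904]
Step 32: x=[5.7723] v=[-3.4106]
Step 33: x=[5.6167] v=[-3.1113]
Step 34: x=[5.4770] v=[-2.7943]
Step 35: x=[5.3539] v=[-2.4614]
Step 36: x=[5.2482] v=[-2.1145]
Step 37: x=[5.1604] v=[-1.7555]
Step 38: x=[5.0911] v=[-1.3865]
Step 39: x=[5.0406] v=[-1.0097]
Step 40: x=[5.0092] v=[-0.6271]
Step 41: x=[4.9972] v=[-0.2409]
Step 42: x=[5.0045] v=[0.1466]
First v>=0 after going negative at step 42, time=2.1000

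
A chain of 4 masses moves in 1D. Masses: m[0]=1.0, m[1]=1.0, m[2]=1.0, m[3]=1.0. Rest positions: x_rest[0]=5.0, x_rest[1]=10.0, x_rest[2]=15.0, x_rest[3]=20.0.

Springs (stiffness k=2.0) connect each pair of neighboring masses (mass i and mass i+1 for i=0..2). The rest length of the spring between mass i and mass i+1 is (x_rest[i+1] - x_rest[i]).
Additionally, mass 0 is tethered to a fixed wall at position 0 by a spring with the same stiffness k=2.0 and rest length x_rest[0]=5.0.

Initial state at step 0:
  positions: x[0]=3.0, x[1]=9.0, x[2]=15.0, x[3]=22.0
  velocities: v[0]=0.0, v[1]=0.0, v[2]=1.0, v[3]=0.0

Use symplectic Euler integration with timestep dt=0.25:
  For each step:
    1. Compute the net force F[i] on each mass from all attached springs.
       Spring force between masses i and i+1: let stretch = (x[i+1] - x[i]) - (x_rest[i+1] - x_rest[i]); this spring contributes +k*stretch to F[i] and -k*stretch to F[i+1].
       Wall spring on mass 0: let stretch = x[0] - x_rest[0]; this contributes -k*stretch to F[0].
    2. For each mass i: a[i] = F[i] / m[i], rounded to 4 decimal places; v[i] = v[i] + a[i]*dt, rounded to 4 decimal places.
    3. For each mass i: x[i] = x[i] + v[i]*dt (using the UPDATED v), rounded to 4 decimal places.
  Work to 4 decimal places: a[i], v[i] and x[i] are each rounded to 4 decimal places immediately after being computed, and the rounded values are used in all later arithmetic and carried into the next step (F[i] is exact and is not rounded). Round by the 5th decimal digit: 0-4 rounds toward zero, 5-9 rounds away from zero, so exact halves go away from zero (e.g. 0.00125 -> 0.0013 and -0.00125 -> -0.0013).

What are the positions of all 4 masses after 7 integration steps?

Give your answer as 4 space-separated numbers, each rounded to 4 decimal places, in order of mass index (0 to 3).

Step 0: x=[3.0000 9.0000 15.0000 22.0000] v=[0.0000 0.0000 1.0000 0.0000]
Step 1: x=[3.3750 9.0000 15.3750 21.7500] v=[1.5000 0.0000 1.5000 -1.0000]
Step 2: x=[4.0313 9.0938 15.7500 21.3281] v=[2.6250 0.3750 1.5000 -1.6875]
Step 3: x=[4.8165 9.3868 15.9903 20.8340] v=[3.1406 1.1719 0.9610 -1.9766]
Step 4: x=[5.5709 9.9339 16.0106 20.3594] v=[3.0175 2.1885 0.0811 -1.8985]
Step 5: x=[6.1743 10.6953 15.8149 19.9662] v=[2.4136 3.0454 -0.7829 -1.5729]
Step 6: x=[6.5711 11.5315 15.4981 19.6791] v=[1.5870 3.3447 -1.2671 -1.1486]
Step 7: x=[6.7665 12.2435 15.2081 19.4943] v=[0.7817 2.8478 -1.1599 -0.7391]

Answer: 6.7665 12.2435 15.2081 19.4943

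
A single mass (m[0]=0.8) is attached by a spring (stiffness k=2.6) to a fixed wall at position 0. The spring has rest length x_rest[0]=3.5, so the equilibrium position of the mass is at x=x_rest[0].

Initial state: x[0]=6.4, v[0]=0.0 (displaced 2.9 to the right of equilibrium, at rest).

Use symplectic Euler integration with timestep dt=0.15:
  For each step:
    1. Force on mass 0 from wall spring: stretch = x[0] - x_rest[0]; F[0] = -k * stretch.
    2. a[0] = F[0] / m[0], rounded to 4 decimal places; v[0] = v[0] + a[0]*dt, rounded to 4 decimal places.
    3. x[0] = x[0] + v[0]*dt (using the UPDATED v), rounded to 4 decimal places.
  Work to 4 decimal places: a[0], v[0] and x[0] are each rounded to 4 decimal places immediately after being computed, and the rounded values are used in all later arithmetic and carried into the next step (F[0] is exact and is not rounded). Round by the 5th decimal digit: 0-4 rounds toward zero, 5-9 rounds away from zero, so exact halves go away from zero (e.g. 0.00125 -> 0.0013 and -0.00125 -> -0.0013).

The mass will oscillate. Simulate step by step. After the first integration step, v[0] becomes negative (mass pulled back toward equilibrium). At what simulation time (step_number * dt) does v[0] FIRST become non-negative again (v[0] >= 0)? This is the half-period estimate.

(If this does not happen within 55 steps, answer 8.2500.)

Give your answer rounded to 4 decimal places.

Step 0: x=[6.4000] v=[0.0000]
Step 1: x=[6.1879] v=[-1.4138]
Step 2: x=[5.7793] v=[-2.7242]
Step 3: x=[5.2040] v=[-3.8354]
Step 4: x=[4.5041] v=[-4.6661]
Step 5: x=[3.7308] v=[-5.1556]
Step 6: x=[2.9406] v=[-5.2681]
Step 7: x=[2.1913] v=[-4.9954]
Step 8: x=[1.5377] v=[-4.3574]
Step 9: x=[1.0276] v=[-3.4008]
Step 10: x=[0.6983] v=[-2.1955]
Step 11: x=[0.5738] v=[-0.8297]
Step 12: x=[0.6633] v=[0.5968]
First v>=0 after going negative at step 12, time=1.8000

Answer: 1.8000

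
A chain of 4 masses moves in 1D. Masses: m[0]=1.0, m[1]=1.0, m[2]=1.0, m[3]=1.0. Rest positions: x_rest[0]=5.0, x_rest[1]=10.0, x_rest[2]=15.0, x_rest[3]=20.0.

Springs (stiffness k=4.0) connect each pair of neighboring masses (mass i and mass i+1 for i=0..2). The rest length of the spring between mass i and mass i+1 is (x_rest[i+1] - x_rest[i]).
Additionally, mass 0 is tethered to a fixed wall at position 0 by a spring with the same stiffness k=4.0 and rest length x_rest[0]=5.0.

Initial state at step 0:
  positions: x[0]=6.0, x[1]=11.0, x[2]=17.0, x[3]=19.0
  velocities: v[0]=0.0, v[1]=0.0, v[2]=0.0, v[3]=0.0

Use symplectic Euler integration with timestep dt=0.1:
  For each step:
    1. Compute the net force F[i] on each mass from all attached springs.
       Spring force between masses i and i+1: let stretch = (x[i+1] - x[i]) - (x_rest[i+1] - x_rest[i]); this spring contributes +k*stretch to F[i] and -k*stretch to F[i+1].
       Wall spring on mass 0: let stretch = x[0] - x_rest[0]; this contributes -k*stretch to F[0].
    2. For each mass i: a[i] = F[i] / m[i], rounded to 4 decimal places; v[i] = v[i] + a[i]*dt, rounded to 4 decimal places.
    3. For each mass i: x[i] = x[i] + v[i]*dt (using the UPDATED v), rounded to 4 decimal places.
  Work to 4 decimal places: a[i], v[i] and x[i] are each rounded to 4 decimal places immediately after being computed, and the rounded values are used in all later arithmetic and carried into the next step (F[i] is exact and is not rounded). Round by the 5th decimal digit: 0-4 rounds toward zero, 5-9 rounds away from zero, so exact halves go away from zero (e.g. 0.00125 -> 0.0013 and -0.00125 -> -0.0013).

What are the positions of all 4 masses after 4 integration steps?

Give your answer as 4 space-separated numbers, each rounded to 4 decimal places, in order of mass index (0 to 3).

Step 0: x=[6.0000 11.0000 17.0000 19.0000] v=[0.0000 0.0000 0.0000 0.0000]
Step 1: x=[5.9600 11.0400 16.8400 19.1200] v=[-0.4000 0.4000 -1.6000 1.2000]
Step 2: x=[5.8848 11.1088 16.5392 19.3488] v=[-0.7520 0.6880 -3.0080 2.2880]
Step 3: x=[5.7832 11.1859 16.1336 19.6652] v=[-1.0163 0.7706 -4.0563 3.1642]
Step 4: x=[5.6664 11.2448 15.6713 20.0404] v=[-1.1685 0.5886 -4.6227 3.7516]

Answer: 5.6664 11.2448 15.6713 20.0404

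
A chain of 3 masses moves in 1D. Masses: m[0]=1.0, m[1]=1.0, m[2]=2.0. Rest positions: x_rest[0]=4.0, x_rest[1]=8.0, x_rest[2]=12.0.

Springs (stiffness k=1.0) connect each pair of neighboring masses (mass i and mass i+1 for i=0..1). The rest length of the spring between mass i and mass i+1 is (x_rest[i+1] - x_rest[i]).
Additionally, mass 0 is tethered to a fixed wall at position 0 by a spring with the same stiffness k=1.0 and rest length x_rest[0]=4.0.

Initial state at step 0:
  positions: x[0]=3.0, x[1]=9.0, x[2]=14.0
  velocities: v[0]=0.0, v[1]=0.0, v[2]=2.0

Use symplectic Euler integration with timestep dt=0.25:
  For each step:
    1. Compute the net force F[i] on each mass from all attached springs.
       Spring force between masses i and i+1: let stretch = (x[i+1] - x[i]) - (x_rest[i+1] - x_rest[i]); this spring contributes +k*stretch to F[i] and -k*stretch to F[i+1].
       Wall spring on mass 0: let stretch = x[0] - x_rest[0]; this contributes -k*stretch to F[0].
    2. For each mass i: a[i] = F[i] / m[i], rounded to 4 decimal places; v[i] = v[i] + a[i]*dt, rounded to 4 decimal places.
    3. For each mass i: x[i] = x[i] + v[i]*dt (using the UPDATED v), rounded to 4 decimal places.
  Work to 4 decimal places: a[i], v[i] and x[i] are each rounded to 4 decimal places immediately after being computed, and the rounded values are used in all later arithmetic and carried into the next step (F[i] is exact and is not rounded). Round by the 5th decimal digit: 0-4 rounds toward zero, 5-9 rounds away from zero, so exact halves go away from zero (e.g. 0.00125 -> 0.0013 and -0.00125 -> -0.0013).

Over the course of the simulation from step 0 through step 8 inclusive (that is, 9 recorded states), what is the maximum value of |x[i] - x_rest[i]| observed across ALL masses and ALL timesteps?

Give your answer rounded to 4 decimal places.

Answer: 3.8898

Derivation:
Step 0: x=[3.0000 9.0000 14.0000] v=[0.0000 0.0000 2.0000]
Step 1: x=[3.1875 8.9375 14.4688] v=[0.7500 -0.2500 1.8750]
Step 2: x=[3.5352 8.8613 14.8897] v=[1.3906 -0.3047 1.6836]
Step 3: x=[3.9948 8.8290 15.2472] v=[1.8383 -0.1291 1.4301]
Step 4: x=[4.5069 8.8957 15.5292] v=[2.0482 0.2669 1.1278]
Step 5: x=[5.0116 9.1027 15.7289] v=[2.0187 0.8281 0.7986]
Step 6: x=[5.4588 9.4682 15.8465] v=[1.7886 1.4619 0.4703]
Step 7: x=[5.8154 9.9817 15.8898] v=[1.4263 2.0541 0.1730]
Step 8: x=[6.0689 10.6041 15.8734] v=[1.0140 2.4896 -0.0655]
Max displacement = 3.8898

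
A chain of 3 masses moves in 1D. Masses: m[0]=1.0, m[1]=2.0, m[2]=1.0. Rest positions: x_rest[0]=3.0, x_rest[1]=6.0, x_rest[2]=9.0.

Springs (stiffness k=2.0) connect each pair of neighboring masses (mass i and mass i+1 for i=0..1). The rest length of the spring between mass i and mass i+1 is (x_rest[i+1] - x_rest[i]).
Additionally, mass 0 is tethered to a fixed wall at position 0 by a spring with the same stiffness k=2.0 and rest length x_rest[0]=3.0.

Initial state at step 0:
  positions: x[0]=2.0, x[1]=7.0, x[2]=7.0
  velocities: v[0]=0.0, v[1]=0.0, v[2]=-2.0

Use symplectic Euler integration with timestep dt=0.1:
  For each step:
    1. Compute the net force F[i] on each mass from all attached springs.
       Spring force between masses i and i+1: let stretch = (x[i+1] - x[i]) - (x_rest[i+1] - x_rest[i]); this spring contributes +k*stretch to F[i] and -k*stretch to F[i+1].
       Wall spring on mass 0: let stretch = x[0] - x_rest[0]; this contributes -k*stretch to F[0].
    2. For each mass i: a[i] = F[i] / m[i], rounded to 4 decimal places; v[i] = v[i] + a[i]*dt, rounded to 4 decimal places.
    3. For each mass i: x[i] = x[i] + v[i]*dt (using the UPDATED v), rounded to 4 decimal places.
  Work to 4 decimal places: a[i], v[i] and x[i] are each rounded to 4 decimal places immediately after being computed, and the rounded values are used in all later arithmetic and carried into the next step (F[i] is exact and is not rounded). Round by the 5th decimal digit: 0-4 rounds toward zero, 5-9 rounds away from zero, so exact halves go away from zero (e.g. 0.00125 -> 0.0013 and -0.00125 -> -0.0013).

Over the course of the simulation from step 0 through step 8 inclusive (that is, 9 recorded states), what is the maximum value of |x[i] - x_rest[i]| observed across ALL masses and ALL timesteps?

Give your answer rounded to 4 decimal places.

Step 0: x=[2.0000 7.0000 7.0000] v=[0.0000 0.0000 -2.0000]
Step 1: x=[2.0600 6.9500 6.8600] v=[0.6000 -0.5000 -1.4000]
Step 2: x=[2.1766 6.8502 6.7818] v=[1.1660 -0.9980 -0.7820]
Step 3: x=[2.3431 6.7030 6.7650] v=[1.6654 -1.4722 -0.1683]
Step 4: x=[2.5500 6.5128 6.8069] v=[2.0688 -1.9020 0.4193]
Step 5: x=[2.7851 6.2859 6.9030] v=[2.3514 -2.2689 0.9605]
Step 6: x=[3.0346 6.0302 7.0467] v=[2.4945 -2.5573 1.4371]
Step 7: x=[3.2833 5.7547 7.2301] v=[2.4867 -2.7552 1.8338]
Step 8: x=[3.5157 5.4692 7.4440] v=[2.3243 -2.8548 2.1387]
Max displacement = 2.2350

Answer: 2.2350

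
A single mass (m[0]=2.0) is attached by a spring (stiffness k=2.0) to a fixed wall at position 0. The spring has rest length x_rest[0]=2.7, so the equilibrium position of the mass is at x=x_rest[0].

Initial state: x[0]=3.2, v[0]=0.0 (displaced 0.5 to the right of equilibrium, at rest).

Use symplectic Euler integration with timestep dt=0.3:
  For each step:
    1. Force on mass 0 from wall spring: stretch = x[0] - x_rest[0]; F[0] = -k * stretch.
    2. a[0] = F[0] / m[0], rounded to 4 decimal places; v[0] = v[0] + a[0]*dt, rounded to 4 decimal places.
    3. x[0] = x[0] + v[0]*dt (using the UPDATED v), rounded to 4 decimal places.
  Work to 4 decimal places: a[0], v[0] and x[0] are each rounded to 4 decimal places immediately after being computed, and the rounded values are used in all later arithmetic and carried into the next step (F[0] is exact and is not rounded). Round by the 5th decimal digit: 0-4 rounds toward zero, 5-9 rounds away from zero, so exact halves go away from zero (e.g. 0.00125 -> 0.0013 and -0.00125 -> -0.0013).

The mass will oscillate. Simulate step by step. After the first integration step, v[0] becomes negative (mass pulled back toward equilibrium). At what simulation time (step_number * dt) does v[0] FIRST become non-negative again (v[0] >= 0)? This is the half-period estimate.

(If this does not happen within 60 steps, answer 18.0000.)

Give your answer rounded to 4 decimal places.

Step 0: x=[3.2000] v=[0.0000]
Step 1: x=[3.1550] v=[-0.1500]
Step 2: x=[3.0691] v=[-0.2865]
Step 3: x=[2.9499] v=[-0.3972]
Step 4: x=[2.8082] v=[-0.4722]
Step 5: x=[2.6568] v=[-0.5047]
Step 6: x=[2.5093] v=[-0.4917]
Step 7: x=[2.3790] v=[-0.4345]
Step 8: x=[2.2775] v=[-0.3382]
Step 9: x=[2.2141] v=[-0.2115]
Step 10: x=[2.1944] v=[-0.0657]
Step 11: x=[2.2202] v=[0.0860]
First v>=0 after going negative at step 11, time=3.3000

Answer: 3.3000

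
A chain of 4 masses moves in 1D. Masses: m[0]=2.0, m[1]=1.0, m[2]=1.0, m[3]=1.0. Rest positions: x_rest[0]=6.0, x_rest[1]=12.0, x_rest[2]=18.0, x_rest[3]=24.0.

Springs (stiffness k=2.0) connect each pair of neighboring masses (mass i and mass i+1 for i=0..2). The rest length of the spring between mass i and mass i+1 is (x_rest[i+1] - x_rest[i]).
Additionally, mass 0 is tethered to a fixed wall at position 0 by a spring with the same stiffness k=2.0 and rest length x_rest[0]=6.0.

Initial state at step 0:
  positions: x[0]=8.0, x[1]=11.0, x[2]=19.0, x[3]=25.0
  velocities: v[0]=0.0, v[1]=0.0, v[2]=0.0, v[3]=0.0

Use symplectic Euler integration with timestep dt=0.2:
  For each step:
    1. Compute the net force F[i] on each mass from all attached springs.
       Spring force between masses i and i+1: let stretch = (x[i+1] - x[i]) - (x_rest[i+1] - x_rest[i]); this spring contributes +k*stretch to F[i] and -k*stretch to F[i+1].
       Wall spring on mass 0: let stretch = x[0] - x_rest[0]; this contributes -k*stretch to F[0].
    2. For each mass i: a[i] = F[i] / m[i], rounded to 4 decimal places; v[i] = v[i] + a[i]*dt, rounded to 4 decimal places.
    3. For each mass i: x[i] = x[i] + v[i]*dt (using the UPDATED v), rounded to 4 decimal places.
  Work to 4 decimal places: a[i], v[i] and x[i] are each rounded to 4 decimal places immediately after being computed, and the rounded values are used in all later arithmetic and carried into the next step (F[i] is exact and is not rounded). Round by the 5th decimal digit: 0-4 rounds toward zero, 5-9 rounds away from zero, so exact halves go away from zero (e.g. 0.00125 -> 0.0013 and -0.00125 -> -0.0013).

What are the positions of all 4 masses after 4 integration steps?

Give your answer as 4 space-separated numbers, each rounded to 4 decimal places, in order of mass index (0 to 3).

Answer: 6.4374 13.7567 18.1454 24.8455

Derivation:
Step 0: x=[8.0000 11.0000 19.0000 25.0000] v=[0.0000 0.0000 0.0000 0.0000]
Step 1: x=[7.8000 11.4000 18.8400 25.0000] v=[-1.0000 2.0000 -0.8000 0.0000]
Step 2: x=[7.4320 12.1072 18.5776 24.9872] v=[-1.8400 3.5360 -1.3120 -0.0640]
Step 3: x=[6.9537 12.9580 18.3103 24.9416] v=[-2.3914 4.2541 -1.3363 -0.2278]
Step 4: x=[6.4374 13.7567 18.1454 24.8455] v=[-2.5813 3.9933 -0.8247 -0.4803]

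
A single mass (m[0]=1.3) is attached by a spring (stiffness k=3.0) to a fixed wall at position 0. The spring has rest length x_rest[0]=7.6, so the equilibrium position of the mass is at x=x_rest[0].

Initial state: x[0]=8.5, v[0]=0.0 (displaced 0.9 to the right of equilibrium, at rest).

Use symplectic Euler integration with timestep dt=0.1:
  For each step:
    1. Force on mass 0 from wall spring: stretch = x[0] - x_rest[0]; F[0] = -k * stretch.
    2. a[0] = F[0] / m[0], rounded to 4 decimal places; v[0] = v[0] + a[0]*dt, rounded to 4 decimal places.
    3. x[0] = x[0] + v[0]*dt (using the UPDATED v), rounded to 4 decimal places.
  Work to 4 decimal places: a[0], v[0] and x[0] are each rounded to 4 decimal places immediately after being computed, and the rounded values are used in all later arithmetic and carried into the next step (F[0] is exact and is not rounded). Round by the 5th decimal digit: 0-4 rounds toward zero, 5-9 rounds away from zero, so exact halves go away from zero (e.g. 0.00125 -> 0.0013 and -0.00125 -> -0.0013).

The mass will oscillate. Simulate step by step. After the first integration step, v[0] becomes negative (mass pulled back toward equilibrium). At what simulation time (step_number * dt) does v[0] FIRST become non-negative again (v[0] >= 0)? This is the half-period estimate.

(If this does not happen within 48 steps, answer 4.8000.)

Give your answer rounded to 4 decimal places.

Step 0: x=[8.5000] v=[0.0000]
Step 1: x=[8.4792] v=[-0.2077]
Step 2: x=[8.4381] v=[-0.4106]
Step 3: x=[8.3777] v=[-0.6040]
Step 4: x=[8.2994] v=[-0.7835]
Step 5: x=[8.2049] v=[-0.9449]
Step 6: x=[8.0965] v=[-1.0845]
Step 7: x=[7.9766] v=[-1.1991]
Step 8: x=[7.8480] v=[-1.2860]
Step 9: x=[7.7137] v=[-1.3432]
Step 10: x=[7.5768] v=[-1.3694]
Step 11: x=[7.4404] v=[-1.3641]
Step 12: x=[7.3077] v=[-1.3273]
Step 13: x=[7.1817] v=[-1.2599]
Step 14: x=[7.0654] v=[-1.1634]
Step 15: x=[6.9614] v=[-1.0400]
Step 16: x=[6.8721] v=[-0.8926]
Step 17: x=[6.7996] v=[-0.7246]
Step 18: x=[6.7456] v=[-0.5399]
Step 19: x=[6.7113] v=[-0.3427]
Step 20: x=[6.6975] v=[-0.1376]
Step 21: x=[6.7046] v=[0.0707]
First v>=0 after going negative at step 21, time=2.1000

Answer: 2.1000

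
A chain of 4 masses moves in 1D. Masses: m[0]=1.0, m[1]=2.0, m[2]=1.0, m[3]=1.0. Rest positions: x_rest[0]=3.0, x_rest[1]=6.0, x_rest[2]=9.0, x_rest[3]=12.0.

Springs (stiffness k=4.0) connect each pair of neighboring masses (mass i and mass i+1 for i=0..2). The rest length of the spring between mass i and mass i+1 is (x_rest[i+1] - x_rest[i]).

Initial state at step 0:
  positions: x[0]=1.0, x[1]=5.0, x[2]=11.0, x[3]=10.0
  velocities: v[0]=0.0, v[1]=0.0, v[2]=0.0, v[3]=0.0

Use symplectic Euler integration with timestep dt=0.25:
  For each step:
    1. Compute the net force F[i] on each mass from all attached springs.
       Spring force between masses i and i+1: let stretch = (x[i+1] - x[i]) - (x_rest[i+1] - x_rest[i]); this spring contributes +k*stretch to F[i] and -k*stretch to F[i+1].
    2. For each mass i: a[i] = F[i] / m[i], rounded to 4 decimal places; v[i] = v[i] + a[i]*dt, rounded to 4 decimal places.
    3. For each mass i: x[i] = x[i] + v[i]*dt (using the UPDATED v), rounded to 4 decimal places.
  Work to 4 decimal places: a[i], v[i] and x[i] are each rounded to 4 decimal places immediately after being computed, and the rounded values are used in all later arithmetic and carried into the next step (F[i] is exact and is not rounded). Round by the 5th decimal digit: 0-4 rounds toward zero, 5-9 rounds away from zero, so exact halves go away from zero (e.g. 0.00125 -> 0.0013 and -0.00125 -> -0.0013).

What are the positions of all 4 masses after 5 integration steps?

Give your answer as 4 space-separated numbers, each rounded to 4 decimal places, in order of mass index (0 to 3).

Step 0: x=[1.0000 5.0000 11.0000 10.0000] v=[0.0000 0.0000 0.0000 0.0000]
Step 1: x=[1.2500 5.2500 9.2500 11.0000] v=[1.0000 1.0000 -7.0000 4.0000]
Step 2: x=[1.7500 5.5000 6.9375 12.3125] v=[2.0000 1.0000 -9.2500 5.2500]
Step 3: x=[2.4375 5.4609 5.6094 13.0313] v=[2.7500 -0.1563 -5.3125 2.8750]
Step 4: x=[3.1309 5.0625 6.0996 12.6446] v=[2.7734 -1.5938 1.9609 -1.5469]
Step 5: x=[3.5572 4.5522 7.9668 11.3716] v=[1.7050 -2.0411 7.4688 -5.0919]

Answer: 3.5572 4.5522 7.9668 11.3716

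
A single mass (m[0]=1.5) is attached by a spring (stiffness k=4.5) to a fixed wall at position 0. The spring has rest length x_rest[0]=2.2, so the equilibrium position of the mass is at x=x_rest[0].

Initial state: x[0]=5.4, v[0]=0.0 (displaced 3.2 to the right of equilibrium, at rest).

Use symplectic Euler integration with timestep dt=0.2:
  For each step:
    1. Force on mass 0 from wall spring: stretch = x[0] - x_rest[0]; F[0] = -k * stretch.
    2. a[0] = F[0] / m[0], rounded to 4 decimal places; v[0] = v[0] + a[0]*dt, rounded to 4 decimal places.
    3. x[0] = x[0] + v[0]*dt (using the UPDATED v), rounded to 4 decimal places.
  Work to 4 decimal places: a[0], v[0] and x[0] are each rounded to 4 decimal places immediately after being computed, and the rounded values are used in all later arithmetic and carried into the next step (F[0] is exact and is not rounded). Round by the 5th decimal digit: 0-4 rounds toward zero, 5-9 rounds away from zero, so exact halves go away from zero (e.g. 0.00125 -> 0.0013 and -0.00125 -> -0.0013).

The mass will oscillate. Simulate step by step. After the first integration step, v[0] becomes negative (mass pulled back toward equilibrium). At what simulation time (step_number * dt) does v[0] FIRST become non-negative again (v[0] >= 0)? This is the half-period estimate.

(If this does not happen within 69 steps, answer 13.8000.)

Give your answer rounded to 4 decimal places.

Answer: 2.0000

Derivation:
Step 0: x=[5.4000] v=[0.0000]
Step 1: x=[5.0160] v=[-1.9200]
Step 2: x=[4.2941] v=[-3.6096]
Step 3: x=[3.3209] v=[-4.8661]
Step 4: x=[2.2132] v=[-5.5386]
Step 5: x=[1.1039] v=[-5.5465]
Step 6: x=[0.1261] v=[-4.8888]
Step 7: x=[-0.6028] v=[-3.6445]
Step 8: x=[-0.9954] v=[-1.9628]
Step 9: x=[-1.0045] v=[-0.0456]
Step 10: x=[-0.6291] v=[1.8771]
First v>=0 after going negative at step 10, time=2.0000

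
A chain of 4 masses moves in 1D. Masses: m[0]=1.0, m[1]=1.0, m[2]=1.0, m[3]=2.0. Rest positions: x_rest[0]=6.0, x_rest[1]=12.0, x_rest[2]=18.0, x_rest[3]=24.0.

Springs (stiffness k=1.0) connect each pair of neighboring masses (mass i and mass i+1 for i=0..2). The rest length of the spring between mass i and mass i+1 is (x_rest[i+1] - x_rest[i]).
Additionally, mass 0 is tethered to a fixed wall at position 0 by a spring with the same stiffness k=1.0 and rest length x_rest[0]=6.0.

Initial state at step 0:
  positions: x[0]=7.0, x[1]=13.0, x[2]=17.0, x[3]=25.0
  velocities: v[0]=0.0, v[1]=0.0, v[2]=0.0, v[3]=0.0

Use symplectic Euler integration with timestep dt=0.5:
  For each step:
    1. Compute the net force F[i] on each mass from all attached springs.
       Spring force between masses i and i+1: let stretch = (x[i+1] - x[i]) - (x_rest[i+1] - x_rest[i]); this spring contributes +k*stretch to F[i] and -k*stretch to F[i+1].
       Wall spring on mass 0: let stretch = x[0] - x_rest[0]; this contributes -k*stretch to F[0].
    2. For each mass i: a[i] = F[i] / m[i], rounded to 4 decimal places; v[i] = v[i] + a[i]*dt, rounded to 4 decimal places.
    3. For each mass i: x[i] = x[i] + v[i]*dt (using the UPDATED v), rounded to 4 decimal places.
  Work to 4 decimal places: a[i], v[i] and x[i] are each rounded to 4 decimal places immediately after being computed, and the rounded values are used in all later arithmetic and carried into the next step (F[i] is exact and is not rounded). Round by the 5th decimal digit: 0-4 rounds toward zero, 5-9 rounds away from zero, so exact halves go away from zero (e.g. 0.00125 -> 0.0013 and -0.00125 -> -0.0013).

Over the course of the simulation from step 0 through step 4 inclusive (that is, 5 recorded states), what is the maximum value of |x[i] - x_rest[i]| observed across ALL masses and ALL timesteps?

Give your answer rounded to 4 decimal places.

Answer: 2.0547

Derivation:
Step 0: x=[7.0000 13.0000 17.0000 25.0000] v=[0.0000 0.0000 0.0000 0.0000]
Step 1: x=[6.7500 12.5000 18.0000 24.7500] v=[-0.5000 -1.0000 2.0000 -0.5000]
Step 2: x=[6.2500 11.9375 19.3125 24.4063] v=[-1.0000 -1.1250 2.6250 -0.6875]
Step 3: x=[5.6094 11.7969 20.0547 24.1758] v=[-1.2813 -0.2813 1.4844 -0.4610]
Step 4: x=[5.1133 12.1739 19.7627 24.1802] v=[-0.9923 0.7539 -0.5840 0.0088]
Max displacement = 2.0547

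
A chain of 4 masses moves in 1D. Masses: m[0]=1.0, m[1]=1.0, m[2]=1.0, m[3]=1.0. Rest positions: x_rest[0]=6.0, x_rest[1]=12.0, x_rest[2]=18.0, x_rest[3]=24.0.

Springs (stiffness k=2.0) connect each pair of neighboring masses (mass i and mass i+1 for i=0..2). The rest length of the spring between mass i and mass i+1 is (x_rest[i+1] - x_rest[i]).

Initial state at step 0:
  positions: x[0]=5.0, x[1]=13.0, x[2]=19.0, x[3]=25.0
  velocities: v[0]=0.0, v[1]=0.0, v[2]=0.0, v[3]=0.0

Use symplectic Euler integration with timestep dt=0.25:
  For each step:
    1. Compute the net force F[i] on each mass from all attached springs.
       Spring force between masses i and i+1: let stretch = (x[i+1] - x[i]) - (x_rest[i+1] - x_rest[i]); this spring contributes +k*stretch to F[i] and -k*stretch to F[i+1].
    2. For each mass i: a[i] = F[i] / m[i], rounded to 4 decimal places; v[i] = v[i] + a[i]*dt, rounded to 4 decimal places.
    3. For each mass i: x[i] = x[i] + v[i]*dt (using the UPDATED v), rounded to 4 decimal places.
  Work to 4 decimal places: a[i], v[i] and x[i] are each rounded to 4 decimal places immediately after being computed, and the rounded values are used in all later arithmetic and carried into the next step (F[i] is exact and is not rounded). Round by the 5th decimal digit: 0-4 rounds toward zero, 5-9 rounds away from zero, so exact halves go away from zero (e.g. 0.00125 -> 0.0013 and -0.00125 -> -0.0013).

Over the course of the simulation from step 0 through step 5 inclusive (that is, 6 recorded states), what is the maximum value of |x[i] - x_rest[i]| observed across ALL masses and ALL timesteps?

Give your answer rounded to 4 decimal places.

Step 0: x=[5.0000 13.0000 19.0000 25.0000] v=[0.0000 0.0000 0.0000 0.0000]
Step 1: x=[5.2500 12.7500 19.0000 25.0000] v=[1.0000 -1.0000 0.0000 0.0000]
Step 2: x=[5.6875 12.3438 18.9688 25.0000] v=[1.7500 -1.6250 -0.1250 0.0000]
Step 3: x=[6.2071 11.9336 18.8633 24.9961] v=[2.0782 -1.6407 -0.4219 -0.0156]
Step 4: x=[6.6925 11.6738 18.6582 24.9756] v=[1.9415 -1.0391 -0.8204 -0.0820]
Step 5: x=[7.0506 11.6644 18.3697 24.9154] v=[1.4322 -0.0376 -1.1539 -0.2407]
Max displacement = 1.0506

Answer: 1.0506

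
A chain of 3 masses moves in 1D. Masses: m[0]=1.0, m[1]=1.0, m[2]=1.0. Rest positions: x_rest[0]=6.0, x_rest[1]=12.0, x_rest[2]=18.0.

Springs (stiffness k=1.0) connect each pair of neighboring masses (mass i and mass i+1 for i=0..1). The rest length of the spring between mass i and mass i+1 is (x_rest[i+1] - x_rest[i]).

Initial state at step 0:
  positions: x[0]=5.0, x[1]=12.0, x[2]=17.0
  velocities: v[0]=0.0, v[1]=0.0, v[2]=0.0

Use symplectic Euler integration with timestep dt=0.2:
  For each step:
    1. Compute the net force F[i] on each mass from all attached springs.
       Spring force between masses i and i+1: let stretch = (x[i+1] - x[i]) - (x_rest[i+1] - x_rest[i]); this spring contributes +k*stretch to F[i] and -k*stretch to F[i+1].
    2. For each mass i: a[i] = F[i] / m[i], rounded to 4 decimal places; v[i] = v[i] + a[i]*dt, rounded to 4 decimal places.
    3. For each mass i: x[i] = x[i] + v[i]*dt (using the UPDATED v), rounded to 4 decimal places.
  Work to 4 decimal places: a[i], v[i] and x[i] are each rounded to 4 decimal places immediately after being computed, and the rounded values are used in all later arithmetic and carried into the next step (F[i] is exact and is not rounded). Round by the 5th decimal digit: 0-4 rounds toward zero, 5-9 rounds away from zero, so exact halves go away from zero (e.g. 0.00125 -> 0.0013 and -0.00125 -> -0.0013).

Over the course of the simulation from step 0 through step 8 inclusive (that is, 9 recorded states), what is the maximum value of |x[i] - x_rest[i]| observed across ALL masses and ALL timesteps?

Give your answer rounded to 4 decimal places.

Answer: 1.3325

Derivation:
Step 0: x=[5.0000 12.0000 17.0000] v=[0.0000 0.0000 0.0000]
Step 1: x=[5.0400 11.9200 17.0400] v=[0.2000 -0.4000 0.2000]
Step 2: x=[5.1152 11.7696 17.1152] v=[0.3760 -0.7520 0.3760]
Step 3: x=[5.2166 11.5668 17.2166] v=[0.5069 -1.0138 0.5069]
Step 4: x=[5.3320 11.3360 17.3320] v=[0.5769 -1.1539 0.5769]
Step 5: x=[5.4475 11.1049 17.4475] v=[0.5777 -1.1555 0.5777]
Step 6: x=[5.5493 10.9012 17.5493] v=[0.5092 -1.0185 0.5092]
Step 7: x=[5.6252 10.7493 17.6252] v=[0.3796 -0.7593 0.3796]
Step 8: x=[5.6661 10.6675 17.6661] v=[0.2044 -0.4089 0.2044]
Max displacement = 1.3325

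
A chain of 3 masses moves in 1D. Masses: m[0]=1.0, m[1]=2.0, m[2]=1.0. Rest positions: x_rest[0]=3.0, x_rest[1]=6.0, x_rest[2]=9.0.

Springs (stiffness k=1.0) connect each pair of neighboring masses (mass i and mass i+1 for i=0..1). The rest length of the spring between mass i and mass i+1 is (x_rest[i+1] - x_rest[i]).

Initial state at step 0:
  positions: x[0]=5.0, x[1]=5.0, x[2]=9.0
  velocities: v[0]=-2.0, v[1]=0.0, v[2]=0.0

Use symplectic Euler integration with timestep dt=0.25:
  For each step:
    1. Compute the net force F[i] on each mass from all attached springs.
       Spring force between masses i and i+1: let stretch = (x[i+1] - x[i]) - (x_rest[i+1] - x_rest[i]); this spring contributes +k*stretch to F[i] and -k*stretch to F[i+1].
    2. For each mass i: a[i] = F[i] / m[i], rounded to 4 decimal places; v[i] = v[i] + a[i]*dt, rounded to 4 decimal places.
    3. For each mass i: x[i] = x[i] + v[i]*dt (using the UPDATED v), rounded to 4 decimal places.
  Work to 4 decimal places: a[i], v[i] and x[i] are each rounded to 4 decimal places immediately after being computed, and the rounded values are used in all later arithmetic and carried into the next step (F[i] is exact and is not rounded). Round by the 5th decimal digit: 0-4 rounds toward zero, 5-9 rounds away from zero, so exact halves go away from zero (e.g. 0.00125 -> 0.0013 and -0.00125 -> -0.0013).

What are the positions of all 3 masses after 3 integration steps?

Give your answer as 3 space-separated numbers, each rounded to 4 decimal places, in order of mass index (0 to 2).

Step 0: x=[5.0000 5.0000 9.0000] v=[-2.0000 0.0000 0.0000]
Step 1: x=[4.3125 5.1250 8.9375] v=[-2.7500 0.5000 -0.2500]
Step 2: x=[3.4883 5.3438 8.8242] v=[-3.2969 0.8750 -0.4531]
Step 3: x=[2.5926 5.6133 8.6809] v=[-3.5830 1.0781 -0.5732]

Answer: 2.5926 5.6133 8.6809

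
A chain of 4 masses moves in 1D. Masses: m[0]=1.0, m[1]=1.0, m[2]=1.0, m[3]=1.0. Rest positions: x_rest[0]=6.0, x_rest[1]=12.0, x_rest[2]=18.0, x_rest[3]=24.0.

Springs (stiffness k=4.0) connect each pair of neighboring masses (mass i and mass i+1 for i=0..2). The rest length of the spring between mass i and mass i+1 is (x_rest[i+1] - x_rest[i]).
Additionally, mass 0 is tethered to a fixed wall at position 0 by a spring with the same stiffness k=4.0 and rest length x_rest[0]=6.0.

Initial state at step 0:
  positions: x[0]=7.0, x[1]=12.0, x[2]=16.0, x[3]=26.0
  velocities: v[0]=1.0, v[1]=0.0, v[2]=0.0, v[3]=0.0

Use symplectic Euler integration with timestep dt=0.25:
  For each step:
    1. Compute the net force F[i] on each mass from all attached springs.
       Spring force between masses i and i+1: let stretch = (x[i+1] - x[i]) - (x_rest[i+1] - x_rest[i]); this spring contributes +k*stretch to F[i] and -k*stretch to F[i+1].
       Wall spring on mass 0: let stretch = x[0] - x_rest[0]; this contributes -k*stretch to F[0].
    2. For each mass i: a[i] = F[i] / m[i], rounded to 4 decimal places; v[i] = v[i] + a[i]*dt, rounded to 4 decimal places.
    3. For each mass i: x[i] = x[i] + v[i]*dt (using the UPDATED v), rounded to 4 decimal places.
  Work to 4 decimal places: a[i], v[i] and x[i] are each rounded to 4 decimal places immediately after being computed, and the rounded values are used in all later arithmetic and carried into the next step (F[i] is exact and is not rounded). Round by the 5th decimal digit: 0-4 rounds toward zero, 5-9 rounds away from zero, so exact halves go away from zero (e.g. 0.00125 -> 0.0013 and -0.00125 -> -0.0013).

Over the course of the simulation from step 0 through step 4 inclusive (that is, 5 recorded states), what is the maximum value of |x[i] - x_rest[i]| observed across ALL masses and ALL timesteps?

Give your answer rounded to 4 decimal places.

Answer: 2.4844

Derivation:
Step 0: x=[7.0000 12.0000 16.0000 26.0000] v=[1.0000 0.0000 0.0000 0.0000]
Step 1: x=[6.7500 11.7500 17.5000 25.0000] v=[-1.0000 -1.0000 6.0000 -4.0000]
Step 2: x=[6.0625 11.6875 19.4375 23.6250] v=[-2.7500 -0.2500 7.7500 -5.5000]
Step 3: x=[5.2656 12.1563 20.4844 22.7031] v=[-3.1875 1.8750 4.1875 -3.6875]
Step 4: x=[4.8750 12.9844 20.0039 22.7266] v=[-1.5624 3.3124 -1.9219 0.0938]
Max displacement = 2.4844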